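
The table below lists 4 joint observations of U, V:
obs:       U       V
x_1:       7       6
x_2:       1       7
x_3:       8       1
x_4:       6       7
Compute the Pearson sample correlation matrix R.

Step 1 — column means:
  mean(U) = (7 + 1 + 8 + 6) / 4 = 22/4 = 5.5
  mean(V) = (6 + 7 + 1 + 7) / 4 = 21/4 = 5.25

Step 2 — sample variances and covariances s[i,j] = (1/(n-1)) · Σ_k (x_{k,i} - mean_i) · (x_{k,j} - mean_j), with n-1 = 3:
  s[U,U] = ((1.5)·(1.5) + (-4.5)·(-4.5) + (2.5)·(2.5) + (0.5)·(0.5)) / 3 = 29/3 = 9.6667
  s[U,V] = ((1.5)·(0.75) + (-4.5)·(1.75) + (2.5)·(-4.25) + (0.5)·(1.75)) / 3 = -16.5/3 = -5.5
  s[V,V] = ((0.75)·(0.75) + (1.75)·(1.75) + (-4.25)·(-4.25) + (1.75)·(1.75)) / 3 = 24.75/3 = 8.25
  Sample standard deviations s_i = √(s[i,i]):
  s(U) = √(9.6667) = 3.1091
  s(V) = √(8.25) = 2.8723

Step 3 — r_{ij} = s_{ij} / (s_i · s_j):
  r[U,U] = 1 (diagonal).
  r[U,V] = -5.5 / (3.1091 · 2.8723) = -5.5 / 8.9303 = -0.6159
  r[V,V] = 1 (diagonal).

R is symmetric with unit diagonal. Assembling:

R = [[1, -0.6159],
 [-0.6159, 1]]


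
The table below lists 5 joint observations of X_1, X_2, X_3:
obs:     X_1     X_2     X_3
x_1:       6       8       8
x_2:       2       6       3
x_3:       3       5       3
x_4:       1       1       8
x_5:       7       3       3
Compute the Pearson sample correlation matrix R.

Step 1 — column means:
  mean(X_1) = (6 + 2 + 3 + 1 + 7) / 5 = 19/5 = 3.8
  mean(X_2) = (8 + 6 + 5 + 1 + 3) / 5 = 23/5 = 4.6
  mean(X_3) = (8 + 3 + 3 + 8 + 3) / 5 = 25/5 = 5

Step 2 — sample variances and covariances s[i,j] = (1/(n-1)) · Σ_k (x_{k,i} - mean_i) · (x_{k,j} - mean_j), with n-1 = 4:
  s[X_1,X_1] = ((2.2)·(2.2) + (-1.8)·(-1.8) + (-0.8)·(-0.8) + (-2.8)·(-2.8) + (3.2)·(3.2)) / 4 = 26.8/4 = 6.7
  s[X_1,X_2] = ((2.2)·(3.4) + (-1.8)·(1.4) + (-0.8)·(0.4) + (-2.8)·(-3.6) + (3.2)·(-1.6)) / 4 = 9.6/4 = 2.4
  s[X_1,X_3] = ((2.2)·(3) + (-1.8)·(-2) + (-0.8)·(-2) + (-2.8)·(3) + (3.2)·(-2)) / 4 = -3/4 = -0.75
  s[X_2,X_2] = ((3.4)·(3.4) + (1.4)·(1.4) + (0.4)·(0.4) + (-3.6)·(-3.6) + (-1.6)·(-1.6)) / 4 = 29.2/4 = 7.3
  s[X_2,X_3] = ((3.4)·(3) + (1.4)·(-2) + (0.4)·(-2) + (-3.6)·(3) + (-1.6)·(-2)) / 4 = -1/4 = -0.25
  s[X_3,X_3] = ((3)·(3) + (-2)·(-2) + (-2)·(-2) + (3)·(3) + (-2)·(-2)) / 4 = 30/4 = 7.5
  Sample standard deviations s_i = √(s[i,i]):
  s(X_1) = √(6.7) = 2.5884
  s(X_2) = √(7.3) = 2.7019
  s(X_3) = √(7.5) = 2.7386

Step 3 — r_{ij} = s_{ij} / (s_i · s_j):
  r[X_1,X_1] = 1 (diagonal).
  r[X_1,X_2] = 2.4 / (2.5884 · 2.7019) = 2.4 / 6.9936 = 0.3432
  r[X_1,X_3] = -0.75 / (2.5884 · 2.7386) = -0.75 / 7.0887 = -0.1058
  r[X_2,X_2] = 1 (diagonal).
  r[X_2,X_3] = -0.25 / (2.7019 · 2.7386) = -0.25 / 7.3993 = -0.0338
  r[X_3,X_3] = 1 (diagonal).

R is symmetric with unit diagonal. Assembling:

R = [[1, 0.3432, -0.1058],
 [0.3432, 1, -0.0338],
 [-0.1058, -0.0338, 1]]


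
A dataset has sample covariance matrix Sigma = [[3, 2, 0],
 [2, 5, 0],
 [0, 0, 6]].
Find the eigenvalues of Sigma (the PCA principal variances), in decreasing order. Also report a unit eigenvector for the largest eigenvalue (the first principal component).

Step 1 — characteristic polynomial p(λ) = det(λI - Sigma) = λ³ - tr·λ² + c_1·λ - det, where tr = trace, c_1 = sum of the principal 2×2 minors, det = det(Sigma):
  tr = 3 + 5 + 6 = 14,
  c_1 = (3·5 - (2)²) + (3·6 - (0)²) + (5·6 - (0)²) = 11 + 18 + 30 = 59,
  det = 3·(5·6 - (0)²) - (2)·((2)·6 - (0)·(0)) + (0)·((2)·(0) - 5·(0)) = 3·(30) - (2)·(12) + (0)·(0) = 66.
  So p(λ) = λ³ - 14λ² + 59λ - 66.
Step 2 — look for an integer root (rational root theorem: any rational root is an integer divisor of 66). Testing λ = 6:
  p(6) = 216 - 504 + 354 - 66 = 0  ✓
  Dividing out (λ - 6): p(λ) = (λ - 6)(λ² - 8λ + 11).
Step 3 — remaining eigenvalues from the quadratic λ² - 8λ + 11 = 0:
  Δ = 8² - 4·11 = 64 - 44 = 20,  λ = (8 ± √20)/2 = (8 ± 4.4721)/2 ≈ 6.2361 or 1.7639.
  Sorted: λ_1 = 6.2361,  λ_2 = 6,  λ_3 = 1.7639  (check: sum = 14 = tr ✓).

Step 4 — unit eigenvector for λ_1 ≈ 6.2361: v spans the null space of (Sigma - λ_1 I), whose rows are
  r_1 = (-3.2361, 2, 0),  r_2 = (2, -1.2361, 0),  r_3 = (0, 0, -0.2361).
  v is orthogonal to every row, so take v ∝ r_1 × r_3 = ((2)·(-0.2361) - (0)·(0), (0)·(0) - (-3.2361)·(-0.2361), (-3.2361)·(0) - (2)·(0)) ≈ (-0.4721, -0.7639, 0).
  Rescale (multiply by -1 so the first nonzero entry is positive): u = (0.4721, 0.7639, 0).
  ||u|| = √((0.4721)² + (0.7639)² + (0)²) = √(0.8065) ≈ 0.8981,  v_1 = u/||u|| ≈ (0.5257, 0.8507, 0) (||v_1|| = 1).

λ_1 = 6.2361,  λ_2 = 6,  λ_3 = 1.7639;  v_1 ≈ (0.5257, 0.8507, 0)


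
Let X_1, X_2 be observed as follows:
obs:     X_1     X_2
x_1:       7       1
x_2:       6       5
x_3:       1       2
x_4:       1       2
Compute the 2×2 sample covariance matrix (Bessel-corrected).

Step 1 — column means:
  mean(X_1) = (7 + 6 + 1 + 1) / 4 = 15/4 = 3.75
  mean(X_2) = (1 + 5 + 2 + 2) / 4 = 10/4 = 2.5

Step 2 — sample covariance S[i,j] = (1/(n-1)) · Σ_k (x_{k,i} - mean_i) · (x_{k,j} - mean_j), with n-1 = 3.
  S[X_1,X_1] = ((3.25)·(3.25) + (2.25)·(2.25) + (-2.75)·(-2.75) + (-2.75)·(-2.75)) / 3 = 30.75/3 = 10.25
  S[X_1,X_2] = ((3.25)·(-1.5) + (2.25)·(2.5) + (-2.75)·(-0.5) + (-2.75)·(-0.5)) / 3 = 3.5/3 = 1.1667
  S[X_2,X_2] = ((-1.5)·(-1.5) + (2.5)·(2.5) + (-0.5)·(-0.5) + (-0.5)·(-0.5)) / 3 = 9/3 = 3

S is symmetric (S[j,i] = S[i,j]). Assembling:

S = [[10.25, 1.1667],
 [1.1667, 3]]


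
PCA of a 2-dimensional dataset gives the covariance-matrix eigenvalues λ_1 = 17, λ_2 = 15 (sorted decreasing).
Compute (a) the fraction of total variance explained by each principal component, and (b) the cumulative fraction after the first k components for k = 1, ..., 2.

Step 1 — total variance = trace(Sigma) = Σ λ_i = 17 + 15 = 32.

Step 2 — fraction explained by component i = λ_i / Σ λ:
  PC1: 17/32 = 0.5312
  PC2: 15/32 = 0.4688

Step 3 — cumulative fraction after k components = (λ_1 + ... + λ_k) / Σ λ:
  k = 1: 17/32 = 0.5312
  k = 2: (17 + 15)/32 = 32/32 = 1

Summary (fraction, with percent):

explained: PC1 0.5312 (53.12%), PC2 0.4688 (46.88%);  cumulative: 0.5312, 1


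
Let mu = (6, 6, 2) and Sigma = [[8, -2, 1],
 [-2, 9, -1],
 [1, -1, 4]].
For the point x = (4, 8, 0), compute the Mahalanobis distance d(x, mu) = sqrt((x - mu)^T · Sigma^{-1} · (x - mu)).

Step 1 — centre the observation: (x - mu) = (-2, 2, -2).

Step 2 — invert Sigma (cofactor / det for 3×3, or solve directly):
  Sigma^{-1} = [[0.1351, 0.027, -0.027],
 [0.027, 0.1197, 0.0232],
 [-0.027, 0.0232, 0.2625]].

Step 3 — form the quadratic (x - mu)^T · Sigma^{-1} · (x - mu):
  Sigma^{-1} · (x - mu) = (-0.1622, 0.139, -0.4247).
  (x - mu)^T · [Sigma^{-1} · (x - mu)] = (-2)·(-0.1622) + (2)·(0.139) + (-2)·(-0.4247) = 1.4517.

Step 4 — take square root: d = √(1.4517) ≈ 1.2049.

d(x, mu) = √(1.4517) ≈ 1.2049


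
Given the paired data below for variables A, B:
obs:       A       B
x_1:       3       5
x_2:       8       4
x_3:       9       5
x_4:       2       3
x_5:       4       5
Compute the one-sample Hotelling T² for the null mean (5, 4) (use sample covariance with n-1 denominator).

Step 1 — sample mean vector:
  mean(A) = (3 + 8 + 9 + 2 + 4) / 5 = 26/5 = 5.2
  mean(B) = (5 + 4 + 5 + 3 + 5) / 5 = 22/5 = 4.4
  x̄ = (5.2, 4.4),  deviation x̄ - mu_0 = (5.2, 4.4) - (5, 4) = (0.2, 0.4).

Step 2 — sample covariance matrix, S[i,j] = (1/(n-1)) · Σ_k (x_{k,i} - mean_i) · (x_{k,j} - mean_j), divisor n-1 = 4:
  S[A,A] = ((-2.2)·(-2.2) + (2.8)·(2.8) + (3.8)·(3.8) + (-3.2)·(-3.2) + (-1.2)·(-1.2)) / 4 = 38.8/4 = 9.7
  S[A,B] = ((-2.2)·(0.6) + (2.8)·(-0.4) + (3.8)·(0.6) + (-3.2)·(-1.4) + (-1.2)·(0.6)) / 4 = 3.6/4 = 0.9
  S[B,B] = ((0.6)·(0.6) + (-0.4)·(-0.4) + (0.6)·(0.6) + (-1.4)·(-1.4) + (0.6)·(0.6)) / 4 = 3.2/4 = 0.8
  S = [[9.7, 0.9],
 [0.9, 0.8]].

Step 3 — invert S. det(S) = 9.7·0.8 - (0.9)² = 6.95.
  S^{-1} = (1/det) · [[d, -b], [-b, a]] = [[0.1151, -0.1295],
 [-0.1295, 1.3957]].

Step 4 — quadratic form (x̄ - mu_0)^T · S^{-1} · (x̄ - mu_0):
  S^{-1} · (x̄ - mu_0) = (-0.0288, 0.5324),
  (x̄ - mu_0)^T · [...] = (0.2)·(-0.0288) + (0.4)·(0.5324) = 0.2072.

Step 5 — scale by n: T² = 5 · 0.2072 = 1.036.

T² ≈ 1.036


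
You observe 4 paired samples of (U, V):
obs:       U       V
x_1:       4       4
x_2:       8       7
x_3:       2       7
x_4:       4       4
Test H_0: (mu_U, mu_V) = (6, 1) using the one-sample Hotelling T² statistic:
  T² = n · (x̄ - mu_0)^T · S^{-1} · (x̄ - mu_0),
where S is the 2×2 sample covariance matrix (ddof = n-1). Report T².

Step 1 — sample mean vector:
  mean(U) = (4 + 8 + 2 + 4) / 4 = 18/4 = 4.5
  mean(V) = (4 + 7 + 7 + 4) / 4 = 22/4 = 5.5
  x̄ = (4.5, 5.5),  deviation x̄ - mu_0 = (4.5, 5.5) - (6, 1) = (-1.5, 4.5).

Step 2 — sample covariance matrix, S[i,j] = (1/(n-1)) · Σ_k (x_{k,i} - mean_i) · (x_{k,j} - mean_j), divisor n-1 = 3:
  S[U,U] = ((-0.5)·(-0.5) + (3.5)·(3.5) + (-2.5)·(-2.5) + (-0.5)·(-0.5)) / 3 = 19/3 = 6.3333
  S[U,V] = ((-0.5)·(-1.5) + (3.5)·(1.5) + (-2.5)·(1.5) + (-0.5)·(-1.5)) / 3 = 3/3 = 1
  S[V,V] = ((-1.5)·(-1.5) + (1.5)·(1.5) + (1.5)·(1.5) + (-1.5)·(-1.5)) / 3 = 9/3 = 3
  S = [[6.3333, 1],
 [1, 3]].

Step 3 — invert S. det(S) = 6.3333·3 - (1)² = 18.
  S^{-1} = (1/det) · [[d, -b], [-b, a]] = [[0.1667, -0.0556],
 [-0.0556, 0.3519]].

Step 4 — quadratic form (x̄ - mu_0)^T · S^{-1} · (x̄ - mu_0):
  S^{-1} · (x̄ - mu_0) = (-0.5, 1.6667),
  (x̄ - mu_0)^T · [...] = (-1.5)·(-0.5) + (4.5)·(1.6667) = 8.25.

Step 5 — scale by n: T² = 4 · 8.25 = 33.

T² ≈ 33


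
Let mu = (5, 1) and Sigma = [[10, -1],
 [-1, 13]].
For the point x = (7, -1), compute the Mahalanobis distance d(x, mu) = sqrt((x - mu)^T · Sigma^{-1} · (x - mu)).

Step 1 — centre the observation: (x - mu) = (2, -2).

Step 2 — invert Sigma. det(Sigma) = 10·13 - (-1)² = 129.
  Sigma^{-1} = (1/det) · [[d, -b], [-b, a]] = [[0.1008, 0.0078],
 [0.0078, 0.0775]].

Step 3 — form the quadratic (x - mu)^T · Sigma^{-1} · (x - mu):
  Sigma^{-1} · (x - mu) = (0.186, -0.1395).
  (x - mu)^T · [Sigma^{-1} · (x - mu)] = (2)·(0.186) + (-2)·(-0.1395) = 0.6512.

Step 4 — take square root: d = √(0.6512) ≈ 0.8069.

d(x, mu) = √(0.6512) ≈ 0.8069


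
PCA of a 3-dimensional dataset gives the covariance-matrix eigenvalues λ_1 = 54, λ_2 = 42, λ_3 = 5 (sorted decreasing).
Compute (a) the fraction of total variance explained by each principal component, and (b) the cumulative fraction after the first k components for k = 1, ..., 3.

Step 1 — total variance = trace(Sigma) = Σ λ_i = 54 + 42 + 5 = 101.

Step 2 — fraction explained by component i = λ_i / Σ λ:
  PC1: 54/101 = 0.5347
  PC2: 42/101 = 0.4158
  PC3: 5/101 = 0.0495

Step 3 — cumulative fraction after k components = (λ_1 + ... + λ_k) / Σ λ:
  k = 1: 54/101 = 0.5347
  k = 2: (54 + 42)/101 = 96/101 = 0.9505
  k = 3: (54 + 42 + 5)/101 = 101/101 = 1

Summary (fraction, with percent):

explained: PC1 0.5347 (53.47%), PC2 0.4158 (41.58%), PC3 0.0495 (4.95%);  cumulative: 0.5347, 0.9505, 1


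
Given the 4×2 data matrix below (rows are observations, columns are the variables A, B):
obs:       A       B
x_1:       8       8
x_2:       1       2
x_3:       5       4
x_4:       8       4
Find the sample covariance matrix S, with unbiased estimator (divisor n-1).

Step 1 — column means:
  mean(A) = (8 + 1 + 5 + 8) / 4 = 22/4 = 5.5
  mean(B) = (8 + 2 + 4 + 4) / 4 = 18/4 = 4.5

Step 2 — sample covariance S[i,j] = (1/(n-1)) · Σ_k (x_{k,i} - mean_i) · (x_{k,j} - mean_j), with n-1 = 3.
  S[A,A] = ((2.5)·(2.5) + (-4.5)·(-4.5) + (-0.5)·(-0.5) + (2.5)·(2.5)) / 3 = 33/3 = 11
  S[A,B] = ((2.5)·(3.5) + (-4.5)·(-2.5) + (-0.5)·(-0.5) + (2.5)·(-0.5)) / 3 = 19/3 = 6.3333
  S[B,B] = ((3.5)·(3.5) + (-2.5)·(-2.5) + (-0.5)·(-0.5) + (-0.5)·(-0.5)) / 3 = 19/3 = 6.3333

S is symmetric (S[j,i] = S[i,j]). Assembling:

S = [[11, 6.3333],
 [6.3333, 6.3333]]


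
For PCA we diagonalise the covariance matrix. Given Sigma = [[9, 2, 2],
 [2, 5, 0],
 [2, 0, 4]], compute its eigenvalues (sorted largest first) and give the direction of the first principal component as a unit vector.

Step 1 — characteristic polynomial p(λ) = det(λI - Sigma) = λ³ - tr·λ² + c_1·λ - det, where tr = trace, c_1 = sum of the principal 2×2 minors, det = det(Sigma):
  tr = 9 + 5 + 4 = 18,
  c_1 = (9·5 - (2)²) + (9·4 - (2)²) + (5·4 - (0)²) = 41 + 32 + 20 = 93,
  det = 9·(5·4 - (0)²) - (2)·((2)·4 - (0)·(2)) + (2)·((2)·(0) - 5·(2)) = 9·(20) - (2)·(8) + (2)·(-10) = 144.
  So p(λ) = λ³ - 18λ² + 93λ - 144.
Step 2 — look for an integer root (rational root theorem: any rational root is an integer divisor of 144). Testing λ = 3:
  p(3) = 27 - 162 + 279 - 144 = 0  ✓
  Dividing out (λ - 3): p(λ) = (λ - 3)(λ² - 15λ + 48).
Step 3 — remaining eigenvalues from the quadratic λ² - 15λ + 48 = 0:
  Δ = 15² - 4·48 = 225 - 192 = 33,  λ = (15 ± √33)/2 = (15 ± 5.7446)/2 ≈ 10.3723 or 4.6277.
  Sorted: λ_1 = 10.3723,  λ_2 = 4.6277,  λ_3 = 3  (check: sum = 18 = tr ✓).

Step 4 — unit eigenvector for λ_1 ≈ 10.3723: v spans the null space of (Sigma - λ_1 I), whose rows are
  r_1 = (-1.3723, 2, 2),  r_2 = (2, -5.3723, 0),  r_3 = (2, 0, -6.3723).
  v is orthogonal to every row, so take v ∝ r_1 × r_2 = ((2)·(0) - (2)·(-5.3723), (2)·(2) - (-1.3723)·(0), (-1.3723)·(-5.3723) - (2)·(2)) ≈ (10.7446, 4, 3.3723).
  Let u = (10.7446, 4, 3.3723).
  ||u|| = √((10.7446)² + (4)² + (3.3723)²) = √(142.8179) ≈ 11.9506,  v_1 = u/||u|| ≈ (0.8991, 0.3347, 0.2822) (||v_1|| = 1).

λ_1 = 10.3723,  λ_2 = 4.6277,  λ_3 = 3;  v_1 ≈ (0.8991, 0.3347, 0.2822)


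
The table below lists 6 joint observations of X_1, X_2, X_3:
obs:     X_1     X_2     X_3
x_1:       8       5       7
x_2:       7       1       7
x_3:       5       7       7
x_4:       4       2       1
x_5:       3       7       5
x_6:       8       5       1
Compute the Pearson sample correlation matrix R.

Step 1 — column means:
  mean(X_1) = (8 + 7 + 5 + 4 + 3 + 8) / 6 = 35/6 = 5.8333
  mean(X_2) = (5 + 1 + 7 + 2 + 7 + 5) / 6 = 27/6 = 4.5
  mean(X_3) = (7 + 7 + 7 + 1 + 5 + 1) / 6 = 28/6 = 4.6667

Step 2 — sample variances and covariances s[i,j] = (1/(n-1)) · Σ_k (x_{k,i} - mean_i) · (x_{k,j} - mean_j), with n-1 = 5:
  s[X_1,X_1] = ((2.1667)·(2.1667) + (1.1667)·(1.1667) + (-0.8333)·(-0.8333) + (-1.8333)·(-1.8333) + (-2.8333)·(-2.8333) + (2.1667)·(2.1667)) / 5 = 22.8333/5 = 4.5667
  s[X_1,X_2] = ((2.1667)·(0.5) + (1.1667)·(-3.5) + (-0.8333)·(2.5) + (-1.8333)·(-2.5) + (-2.8333)·(2.5) + (2.1667)·(0.5)) / 5 = -6.5/5 = -1.3
  s[X_1,X_3] = ((2.1667)·(2.3333) + (1.1667)·(2.3333) + (-0.8333)·(2.3333) + (-1.8333)·(-3.6667) + (-2.8333)·(0.3333) + (2.1667)·(-3.6667)) / 5 = 3.6667/5 = 0.7333
  s[X_2,X_2] = ((0.5)·(0.5) + (-3.5)·(-3.5) + (2.5)·(2.5) + (-2.5)·(-2.5) + (2.5)·(2.5) + (0.5)·(0.5)) / 5 = 31.5/5 = 6.3
  s[X_2,X_3] = ((0.5)·(2.3333) + (-3.5)·(2.3333) + (2.5)·(2.3333) + (-2.5)·(-3.6667) + (2.5)·(0.3333) + (0.5)·(-3.6667)) / 5 = 7/5 = 1.4
  s[X_3,X_3] = ((2.3333)·(2.3333) + (2.3333)·(2.3333) + (2.3333)·(2.3333) + (-3.6667)·(-3.6667) + (0.3333)·(0.3333) + (-3.6667)·(-3.6667)) / 5 = 43.3333/5 = 8.6667
  Sample standard deviations s_i = √(s[i,i]):
  s(X_1) = √(4.5667) = 2.137
  s(X_2) = √(6.3) = 2.51
  s(X_3) = √(8.6667) = 2.9439

Step 3 — r_{ij} = s_{ij} / (s_i · s_j):
  r[X_1,X_1] = 1 (diagonal).
  r[X_1,X_2] = -1.3 / (2.137 · 2.51) = -1.3 / 5.3638 = -0.2424
  r[X_1,X_3] = 0.7333 / (2.137 · 2.9439) = 0.7333 / 6.2911 = 0.1166
  r[X_2,X_2] = 1 (diagonal).
  r[X_2,X_3] = 1.4 / (2.51 · 2.9439) = 1.4 / 7.3892 = 0.1895
  r[X_3,X_3] = 1 (diagonal).

R is symmetric with unit diagonal. Assembling:

R = [[1, -0.2424, 0.1166],
 [-0.2424, 1, 0.1895],
 [0.1166, 0.1895, 1]]


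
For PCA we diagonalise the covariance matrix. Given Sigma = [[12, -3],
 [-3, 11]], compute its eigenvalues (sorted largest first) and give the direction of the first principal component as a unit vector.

Step 1 — characteristic polynomial of 2×2 Sigma:
  det(Sigma - λI) = λ² - trace · λ + det = 0.
  trace = 12 + 11 = 23, det = 12·11 - (-3)² = 123.
Step 2 — discriminant:
  Δ = trace² - 4·det = 529 - 492 = 37.
Step 3 — eigenvalues:
  λ = (trace ± √Δ)/2 = (23 ± 6.0828)/2,
  λ_1 = 14.5414,  λ_2 = 8.4586.

Step 4 — unit eigenvector for λ_1: solve (Sigma - λ_1 I)v = 0. First row:
  (12 - 14.5414)·v_x + (-3)·v_y = 0, i.e. (-2.5414)·v_x + (-3)·v_y = 0,
  so v ∝ (b, λ_1 - a) = (-3, 2.5414); multiply by -1 so the first entry is positive: u = (3, -2.5414).
  ||u|| = √((3)² + (-2.5414)²) = √(15.4586) ≈ 3.9317,
  v_1 = u/||u|| ≈ (0.763, -0.6464) (||v_1|| = 1).

λ_1 = 14.5414,  λ_2 = 8.4586;  v_1 ≈ (0.763, -0.6464)


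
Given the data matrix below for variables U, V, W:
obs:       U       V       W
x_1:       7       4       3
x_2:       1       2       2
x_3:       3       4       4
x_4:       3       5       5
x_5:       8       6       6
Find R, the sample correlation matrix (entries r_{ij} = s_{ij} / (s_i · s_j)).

Step 1 — column means:
  mean(U) = (7 + 1 + 3 + 3 + 8) / 5 = 22/5 = 4.4
  mean(V) = (4 + 2 + 4 + 5 + 6) / 5 = 21/5 = 4.2
  mean(W) = (3 + 2 + 4 + 5 + 6) / 5 = 20/5 = 4

Step 2 — sample variances and covariances s[i,j] = (1/(n-1)) · Σ_k (x_{k,i} - mean_i) · (x_{k,j} - mean_j), with n-1 = 4:
  s[U,U] = ((2.6)·(2.6) + (-3.4)·(-3.4) + (-1.4)·(-1.4) + (-1.4)·(-1.4) + (3.6)·(3.6)) / 4 = 35.2/4 = 8.8
  s[U,V] = ((2.6)·(-0.2) + (-3.4)·(-2.2) + (-1.4)·(-0.2) + (-1.4)·(0.8) + (3.6)·(1.8)) / 4 = 12.6/4 = 3.15
  s[U,W] = ((2.6)·(-1) + (-3.4)·(-2) + (-1.4)·(0) + (-1.4)·(1) + (3.6)·(2)) / 4 = 10/4 = 2.5
  s[V,V] = ((-0.2)·(-0.2) + (-2.2)·(-2.2) + (-0.2)·(-0.2) + (0.8)·(0.8) + (1.8)·(1.8)) / 4 = 8.8/4 = 2.2
  s[V,W] = ((-0.2)·(-1) + (-2.2)·(-2) + (-0.2)·(0) + (0.8)·(1) + (1.8)·(2)) / 4 = 9/4 = 2.25
  s[W,W] = ((-1)·(-1) + (-2)·(-2) + (0)·(0) + (1)·(1) + (2)·(2)) / 4 = 10/4 = 2.5
  Sample standard deviations s_i = √(s[i,i]):
  s(U) = √(8.8) = 2.9665
  s(V) = √(2.2) = 1.4832
  s(W) = √(2.5) = 1.5811

Step 3 — r_{ij} = s_{ij} / (s_i · s_j):
  r[U,U] = 1 (diagonal).
  r[U,V] = 3.15 / (2.9665 · 1.4832) = 3.15 / 4.4 = 0.7159
  r[U,W] = 2.5 / (2.9665 · 1.5811) = 2.5 / 4.6904 = 0.533
  r[V,V] = 1 (diagonal).
  r[V,W] = 2.25 / (1.4832 · 1.5811) = 2.25 / 2.3452 = 0.9594
  r[W,W] = 1 (diagonal).

R is symmetric with unit diagonal. Assembling:

R = [[1, 0.7159, 0.533],
 [0.7159, 1, 0.9594],
 [0.533, 0.9594, 1]]


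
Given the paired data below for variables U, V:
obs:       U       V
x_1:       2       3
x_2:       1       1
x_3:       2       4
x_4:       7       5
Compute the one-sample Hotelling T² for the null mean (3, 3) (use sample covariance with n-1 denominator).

Step 1 — sample mean vector:
  mean(U) = (2 + 1 + 2 + 7) / 4 = 12/4 = 3
  mean(V) = (3 + 1 + 4 + 5) / 4 = 13/4 = 3.25
  x̄ = (3, 3.25),  deviation x̄ - mu_0 = (3, 3.25) - (3, 3) = (0, 0.25).

Step 2 — sample covariance matrix, S[i,j] = (1/(n-1)) · Σ_k (x_{k,i} - mean_i) · (x_{k,j} - mean_j), divisor n-1 = 3:
  S[U,U] = ((-1)·(-1) + (-2)·(-2) + (-1)·(-1) + (4)·(4)) / 3 = 22/3 = 7.3333
  S[U,V] = ((-1)·(-0.25) + (-2)·(-2.25) + (-1)·(0.75) + (4)·(1.75)) / 3 = 11/3 = 3.6667
  S[V,V] = ((-0.25)·(-0.25) + (-2.25)·(-2.25) + (0.75)·(0.75) + (1.75)·(1.75)) / 3 = 8.75/3 = 2.9167
  S = [[7.3333, 3.6667],
 [3.6667, 2.9167]].

Step 3 — invert S. det(S) = 7.3333·2.9167 - (3.6667)² = 7.9444.
  S^{-1} = (1/det) · [[d, -b], [-b, a]] = [[0.3671, -0.4615],
 [-0.4615, 0.9231]].

Step 4 — quadratic form (x̄ - mu_0)^T · S^{-1} · (x̄ - mu_0):
  S^{-1} · (x̄ - mu_0) = (-0.1154, 0.2308),
  (x̄ - mu_0)^T · [...] = (0)·(-0.1154) + (0.25)·(0.2308) = 0.0577.

Step 5 — scale by n: T² = 4 · 0.0577 = 0.2308.

T² ≈ 0.2308


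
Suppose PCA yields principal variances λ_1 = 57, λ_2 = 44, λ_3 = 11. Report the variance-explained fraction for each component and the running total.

Step 1 — total variance = trace(Sigma) = Σ λ_i = 57 + 44 + 11 = 112.

Step 2 — fraction explained by component i = λ_i / Σ λ:
  PC1: 57/112 = 0.5089
  PC2: 44/112 = 0.3929
  PC3: 11/112 = 0.0982

Step 3 — cumulative fraction after k components = (λ_1 + ... + λ_k) / Σ λ:
  k = 1: 57/112 = 0.5089
  k = 2: (57 + 44)/112 = 101/112 = 0.9018
  k = 3: (57 + 44 + 11)/112 = 112/112 = 1

Summary (fraction, with percent):

explained: PC1 0.5089 (50.89%), PC2 0.3929 (39.29%), PC3 0.0982 (9.82%);  cumulative: 0.5089, 0.9018, 1


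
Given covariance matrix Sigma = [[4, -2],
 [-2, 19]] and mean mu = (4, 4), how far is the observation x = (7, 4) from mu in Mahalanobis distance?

Step 1 — centre the observation: (x - mu) = (3, 0).

Step 2 — invert Sigma. det(Sigma) = 4·19 - (-2)² = 72.
  Sigma^{-1} = (1/det) · [[d, -b], [-b, a]] = [[0.2639, 0.0278],
 [0.0278, 0.0556]].

Step 3 — form the quadratic (x - mu)^T · Sigma^{-1} · (x - mu):
  Sigma^{-1} · (x - mu) = (0.7917, 0.0833).
  (x - mu)^T · [Sigma^{-1} · (x - mu)] = (3)·(0.7917) + (0)·(0.0833) = 2.375.

Step 4 — take square root: d = √(2.375) ≈ 1.5411.

d(x, mu) = √(2.375) ≈ 1.5411


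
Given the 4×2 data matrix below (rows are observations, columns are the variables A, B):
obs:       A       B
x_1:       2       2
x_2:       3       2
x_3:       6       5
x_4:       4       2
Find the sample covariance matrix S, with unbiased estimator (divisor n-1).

Step 1 — column means:
  mean(A) = (2 + 3 + 6 + 4) / 4 = 15/4 = 3.75
  mean(B) = (2 + 2 + 5 + 2) / 4 = 11/4 = 2.75

Step 2 — sample covariance S[i,j] = (1/(n-1)) · Σ_k (x_{k,i} - mean_i) · (x_{k,j} - mean_j), with n-1 = 3.
  S[A,A] = ((-1.75)·(-1.75) + (-0.75)·(-0.75) + (2.25)·(2.25) + (0.25)·(0.25)) / 3 = 8.75/3 = 2.9167
  S[A,B] = ((-1.75)·(-0.75) + (-0.75)·(-0.75) + (2.25)·(2.25) + (0.25)·(-0.75)) / 3 = 6.75/3 = 2.25
  S[B,B] = ((-0.75)·(-0.75) + (-0.75)·(-0.75) + (2.25)·(2.25) + (-0.75)·(-0.75)) / 3 = 6.75/3 = 2.25

S is symmetric (S[j,i] = S[i,j]). Assembling:

S = [[2.9167, 2.25],
 [2.25, 2.25]]


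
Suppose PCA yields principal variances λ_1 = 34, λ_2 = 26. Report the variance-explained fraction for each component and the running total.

Step 1 — total variance = trace(Sigma) = Σ λ_i = 34 + 26 = 60.

Step 2 — fraction explained by component i = λ_i / Σ λ:
  PC1: 34/60 = 0.5667
  PC2: 26/60 = 0.4333

Step 3 — cumulative fraction after k components = (λ_1 + ... + λ_k) / Σ λ:
  k = 1: 34/60 = 0.5667
  k = 2: (34 + 26)/60 = 60/60 = 1

Summary (fraction, with percent):

explained: PC1 0.5667 (56.67%), PC2 0.4333 (43.33%);  cumulative: 0.5667, 1


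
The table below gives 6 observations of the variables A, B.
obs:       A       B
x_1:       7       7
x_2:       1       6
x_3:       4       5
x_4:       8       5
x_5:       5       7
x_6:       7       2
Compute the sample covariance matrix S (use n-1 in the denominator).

Step 1 — column means:
  mean(A) = (7 + 1 + 4 + 8 + 5 + 7) / 6 = 32/6 = 5.3333
  mean(B) = (7 + 6 + 5 + 5 + 7 + 2) / 6 = 32/6 = 5.3333

Step 2 — sample covariance S[i,j] = (1/(n-1)) · Σ_k (x_{k,i} - mean_i) · (x_{k,j} - mean_j), with n-1 = 5.
  S[A,A] = ((1.6667)·(1.6667) + (-4.3333)·(-4.3333) + (-1.3333)·(-1.3333) + (2.6667)·(2.6667) + (-0.3333)·(-0.3333) + (1.6667)·(1.6667)) / 5 = 33.3333/5 = 6.6667
  S[A,B] = ((1.6667)·(1.6667) + (-4.3333)·(0.6667) + (-1.3333)·(-0.3333) + (2.6667)·(-0.3333) + (-0.3333)·(1.6667) + (1.6667)·(-3.3333)) / 5 = -6.6667/5 = -1.3333
  S[B,B] = ((1.6667)·(1.6667) + (0.6667)·(0.6667) + (-0.3333)·(-0.3333) + (-0.3333)·(-0.3333) + (1.6667)·(1.6667) + (-3.3333)·(-3.3333)) / 5 = 17.3333/5 = 3.4667

S is symmetric (S[j,i] = S[i,j]). Assembling:

S = [[6.6667, -1.3333],
 [-1.3333, 3.4667]]


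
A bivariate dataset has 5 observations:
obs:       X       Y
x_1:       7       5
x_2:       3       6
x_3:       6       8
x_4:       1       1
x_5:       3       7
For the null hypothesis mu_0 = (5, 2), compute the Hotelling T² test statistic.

Step 1 — sample mean vector:
  mean(X) = (7 + 3 + 6 + 1 + 3) / 5 = 20/5 = 4
  mean(Y) = (5 + 6 + 8 + 1 + 7) / 5 = 27/5 = 5.4
  x̄ = (4, 5.4),  deviation x̄ - mu_0 = (4, 5.4) - (5, 2) = (-1, 3.4).

Step 2 — sample covariance matrix, S[i,j] = (1/(n-1)) · Σ_k (x_{k,i} - mean_i) · (x_{k,j} - mean_j), divisor n-1 = 4:
  S[X,X] = ((3)·(3) + (-1)·(-1) + (2)·(2) + (-3)·(-3) + (-1)·(-1)) / 4 = 24/4 = 6
  S[X,Y] = ((3)·(-0.4) + (-1)·(0.6) + (2)·(2.6) + (-3)·(-4.4) + (-1)·(1.6)) / 4 = 15/4 = 3.75
  S[Y,Y] = ((-0.4)·(-0.4) + (0.6)·(0.6) + (2.6)·(2.6) + (-4.4)·(-4.4) + (1.6)·(1.6)) / 4 = 29.2/4 = 7.3
  S = [[6, 3.75],
 [3.75, 7.3]].

Step 3 — invert S. det(S) = 6·7.3 - (3.75)² = 29.7375.
  S^{-1} = (1/det) · [[d, -b], [-b, a]] = [[0.2455, -0.1261],
 [-0.1261, 0.2018]].

Step 4 — quadratic form (x̄ - mu_0)^T · S^{-1} · (x̄ - mu_0):
  S^{-1} · (x̄ - mu_0) = (-0.6742, 0.8121),
  (x̄ - mu_0)^T · [...] = (-1)·(-0.6742) + (3.4)·(0.8121) = 3.4354.

Step 5 — scale by n: T² = 5 · 3.4354 = 17.177.

T² ≈ 17.177


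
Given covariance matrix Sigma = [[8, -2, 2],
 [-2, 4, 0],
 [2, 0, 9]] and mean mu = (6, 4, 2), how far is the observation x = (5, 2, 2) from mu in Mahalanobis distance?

Step 1 — centre the observation: (x - mu) = (-1, -2, 0).

Step 2 — invert Sigma (cofactor / det for 3×3, or solve directly):
  Sigma^{-1} = [[0.1525, 0.0763, -0.0339],
 [0.0763, 0.2881, -0.0169],
 [-0.0339, -0.0169, 0.1186]].

Step 3 — form the quadratic (x - mu)^T · Sigma^{-1} · (x - mu):
  Sigma^{-1} · (x - mu) = (-0.3051, -0.6525, 0.0678).
  (x - mu)^T · [Sigma^{-1} · (x - mu)] = (-1)·(-0.3051) + (-2)·(-0.6525) + (0)·(0.0678) = 1.6102.

Step 4 — take square root: d = √(1.6102) ≈ 1.2689.

d(x, mu) = √(1.6102) ≈ 1.2689


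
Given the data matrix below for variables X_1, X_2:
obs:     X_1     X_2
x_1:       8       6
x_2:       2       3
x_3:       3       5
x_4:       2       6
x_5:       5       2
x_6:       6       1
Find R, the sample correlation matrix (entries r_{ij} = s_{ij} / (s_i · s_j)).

Step 1 — column means:
  mean(X_1) = (8 + 2 + 3 + 2 + 5 + 6) / 6 = 26/6 = 4.3333
  mean(X_2) = (6 + 3 + 5 + 6 + 2 + 1) / 6 = 23/6 = 3.8333

Step 2 — sample variances and covariances s[i,j] = (1/(n-1)) · Σ_k (x_{k,i} - mean_i) · (x_{k,j} - mean_j), with n-1 = 5:
  s[X_1,X_1] = ((3.6667)·(3.6667) + (-2.3333)·(-2.3333) + (-1.3333)·(-1.3333) + (-2.3333)·(-2.3333) + (0.6667)·(0.6667) + (1.6667)·(1.6667)) / 5 = 29.3333/5 = 5.8667
  s[X_1,X_2] = ((3.6667)·(2.1667) + (-2.3333)·(-0.8333) + (-1.3333)·(1.1667) + (-2.3333)·(2.1667) + (0.6667)·(-1.8333) + (1.6667)·(-2.8333)) / 5 = -2.6667/5 = -0.5333
  s[X_2,X_2] = ((2.1667)·(2.1667) + (-0.8333)·(-0.8333) + (1.1667)·(1.1667) + (2.1667)·(2.1667) + (-1.8333)·(-1.8333) + (-2.8333)·(-2.8333)) / 5 = 22.8333/5 = 4.5667
  Sample standard deviations s_i = √(s[i,i]):
  s(X_1) = √(5.8667) = 2.4221
  s(X_2) = √(4.5667) = 2.137

Step 3 — r_{ij} = s_{ij} / (s_i · s_j):
  r[X_1,X_1] = 1 (diagonal).
  r[X_1,X_2] = -0.5333 / (2.4221 · 2.137) = -0.5333 / 5.176 = -0.103
  r[X_2,X_2] = 1 (diagonal).

R is symmetric with unit diagonal. Assembling:

R = [[1, -0.103],
 [-0.103, 1]]


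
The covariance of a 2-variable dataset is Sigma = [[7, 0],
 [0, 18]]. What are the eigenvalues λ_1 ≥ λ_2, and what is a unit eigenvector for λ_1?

Step 1 — characteristic polynomial of 2×2 Sigma:
  det(Sigma - λI) = λ² - trace · λ + det = 0.
  trace = 7 + 18 = 25, det = 7·18 - (0)² = 126.
Step 2 — discriminant:
  Δ = trace² - 4·det = 625 - 504 = 121.
Step 3 — eigenvalues:
  λ = (trace ± √Δ)/2 = (25 ± 11)/2,
  λ_1 = 18,  λ_2 = 7.

Step 4 — unit eigenvector for λ_1: Sigma is diagonal, so its eigenvectors are the coordinate axes. λ_1 = 18 is the diagonal entry on the second coordinate axis, hence
  v_1 = (0, 1) (||v_1|| = 1).

λ_1 = 18,  λ_2 = 7;  v_1 ≈ (0, 1)


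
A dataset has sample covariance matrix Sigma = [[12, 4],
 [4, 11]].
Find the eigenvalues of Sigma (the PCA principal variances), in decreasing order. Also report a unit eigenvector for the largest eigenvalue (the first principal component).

Step 1 — characteristic polynomial of 2×2 Sigma:
  det(Sigma - λI) = λ² - trace · λ + det = 0.
  trace = 12 + 11 = 23, det = 12·11 - (4)² = 116.
Step 2 — discriminant:
  Δ = trace² - 4·det = 529 - 464 = 65.
Step 3 — eigenvalues:
  λ = (trace ± √Δ)/2 = (23 ± 8.0623)/2,
  λ_1 = 15.5311,  λ_2 = 7.4689.

Step 4 — unit eigenvector for λ_1: solve (Sigma - λ_1 I)v = 0. First row:
  (12 - 15.5311)·v_x + (4)·v_y = 0, i.e. (-3.5311)·v_x + (4)·v_y = 0,
  so v ∝ (b, λ_1 - a) = (4, 3.5311) = u.
  ||u|| = √((4)² + (3.5311)²) = √(28.4689) ≈ 5.3356,
  v_1 = u/||u|| ≈ (0.7497, 0.6618) (||v_1|| = 1).

λ_1 = 15.5311,  λ_2 = 7.4689;  v_1 ≈ (0.7497, 0.6618)


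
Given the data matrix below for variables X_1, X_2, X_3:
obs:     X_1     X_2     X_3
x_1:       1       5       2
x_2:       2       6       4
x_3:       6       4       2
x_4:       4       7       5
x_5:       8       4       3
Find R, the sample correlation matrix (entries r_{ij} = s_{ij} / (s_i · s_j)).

Step 1 — column means:
  mean(X_1) = (1 + 2 + 6 + 4 + 8) / 5 = 21/5 = 4.2
  mean(X_2) = (5 + 6 + 4 + 7 + 4) / 5 = 26/5 = 5.2
  mean(X_3) = (2 + 4 + 2 + 5 + 3) / 5 = 16/5 = 3.2

Step 2 — sample variances and covariances s[i,j] = (1/(n-1)) · Σ_k (x_{k,i} - mean_i) · (x_{k,j} - mean_j), with n-1 = 4:
  s[X_1,X_1] = ((-3.2)·(-3.2) + (-2.2)·(-2.2) + (1.8)·(1.8) + (-0.2)·(-0.2) + (3.8)·(3.8)) / 4 = 32.8/4 = 8.2
  s[X_1,X_2] = ((-3.2)·(-0.2) + (-2.2)·(0.8) + (1.8)·(-1.2) + (-0.2)·(1.8) + (3.8)·(-1.2)) / 4 = -8.2/4 = -2.05
  s[X_1,X_3] = ((-3.2)·(-1.2) + (-2.2)·(0.8) + (1.8)·(-1.2) + (-0.2)·(1.8) + (3.8)·(-0.2)) / 4 = -1.2/4 = -0.3
  s[X_2,X_2] = ((-0.2)·(-0.2) + (0.8)·(0.8) + (-1.2)·(-1.2) + (1.8)·(1.8) + (-1.2)·(-1.2)) / 4 = 6.8/4 = 1.7
  s[X_2,X_3] = ((-0.2)·(-1.2) + (0.8)·(0.8) + (-1.2)·(-1.2) + (1.8)·(1.8) + (-1.2)·(-0.2)) / 4 = 5.8/4 = 1.45
  s[X_3,X_3] = ((-1.2)·(-1.2) + (0.8)·(0.8) + (-1.2)·(-1.2) + (1.8)·(1.8) + (-0.2)·(-0.2)) / 4 = 6.8/4 = 1.7
  Sample standard deviations s_i = √(s[i,i]):
  s(X_1) = √(8.2) = 2.8636
  s(X_2) = √(1.7) = 1.3038
  s(X_3) = √(1.7) = 1.3038

Step 3 — r_{ij} = s_{ij} / (s_i · s_j):
  r[X_1,X_1] = 1 (diagonal).
  r[X_1,X_2] = -2.05 / (2.8636 · 1.3038) = -2.05 / 3.7336 = -0.5491
  r[X_1,X_3] = -0.3 / (2.8636 · 1.3038) = -0.3 / 3.7336 = -0.0804
  r[X_2,X_2] = 1 (diagonal).
  r[X_2,X_3] = 1.45 / (1.3038 · 1.3038) = 1.45 / 1.7 = 0.8529
  r[X_3,X_3] = 1 (diagonal).

R is symmetric with unit diagonal. Assembling:

R = [[1, -0.5491, -0.0804],
 [-0.5491, 1, 0.8529],
 [-0.0804, 0.8529, 1]]


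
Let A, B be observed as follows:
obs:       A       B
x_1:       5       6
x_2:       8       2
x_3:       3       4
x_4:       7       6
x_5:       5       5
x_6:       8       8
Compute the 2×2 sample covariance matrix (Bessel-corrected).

Step 1 — column means:
  mean(A) = (5 + 8 + 3 + 7 + 5 + 8) / 6 = 36/6 = 6
  mean(B) = (6 + 2 + 4 + 6 + 5 + 8) / 6 = 31/6 = 5.1667

Step 2 — sample covariance S[i,j] = (1/(n-1)) · Σ_k (x_{k,i} - mean_i) · (x_{k,j} - mean_j), with n-1 = 5.
  S[A,A] = ((-1)·(-1) + (2)·(2) + (-3)·(-3) + (1)·(1) + (-1)·(-1) + (2)·(2)) / 5 = 20/5 = 4
  S[A,B] = ((-1)·(0.8333) + (2)·(-3.1667) + (-3)·(-1.1667) + (1)·(0.8333) + (-1)·(-0.1667) + (2)·(2.8333)) / 5 = 3/5 = 0.6
  S[B,B] = ((0.8333)·(0.8333) + (-3.1667)·(-3.1667) + (-1.1667)·(-1.1667) + (0.8333)·(0.8333) + (-0.1667)·(-0.1667) + (2.8333)·(2.8333)) / 5 = 20.8333/5 = 4.1667

S is symmetric (S[j,i] = S[i,j]). Assembling:

S = [[4, 0.6],
 [0.6, 4.1667]]


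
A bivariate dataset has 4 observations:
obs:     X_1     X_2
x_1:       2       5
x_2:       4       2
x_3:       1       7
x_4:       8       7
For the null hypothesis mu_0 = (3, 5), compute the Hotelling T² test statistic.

Step 1 — sample mean vector:
  mean(X_1) = (2 + 4 + 1 + 8) / 4 = 15/4 = 3.75
  mean(X_2) = (5 + 2 + 7 + 7) / 4 = 21/4 = 5.25
  x̄ = (3.75, 5.25),  deviation x̄ - mu_0 = (3.75, 5.25) - (3, 5) = (0.75, 0.25).

Step 2 — sample covariance matrix, S[i,j] = (1/(n-1)) · Σ_k (x_{k,i} - mean_i) · (x_{k,j} - mean_j), divisor n-1 = 3:
  S[X_1,X_1] = ((-1.75)·(-1.75) + (0.25)·(0.25) + (-2.75)·(-2.75) + (4.25)·(4.25)) / 3 = 28.75/3 = 9.5833
  S[X_1,X_2] = ((-1.75)·(-0.25) + (0.25)·(-3.25) + (-2.75)·(1.75) + (4.25)·(1.75)) / 3 = 2.25/3 = 0.75
  S[X_2,X_2] = ((-0.25)·(-0.25) + (-3.25)·(-3.25) + (1.75)·(1.75) + (1.75)·(1.75)) / 3 = 16.75/3 = 5.5833
  S = [[9.5833, 0.75],
 [0.75, 5.5833]].

Step 3 — invert S. det(S) = 9.5833·5.5833 - (0.75)² = 52.9444.
  S^{-1} = (1/det) · [[d, -b], [-b, a]] = [[0.1055, -0.0142],
 [-0.0142, 0.181]].

Step 4 — quadratic form (x̄ - mu_0)^T · S^{-1} · (x̄ - mu_0):
  S^{-1} · (x̄ - mu_0) = (0.0756, 0.0346),
  (x̄ - mu_0)^T · [...] = (0.75)·(0.0756) + (0.25)·(0.0346) = 0.0653.

Step 5 — scale by n: T² = 4 · 0.0653 = 0.2613.

T² ≈ 0.2613


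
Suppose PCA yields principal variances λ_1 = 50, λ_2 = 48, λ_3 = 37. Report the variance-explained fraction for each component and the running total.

Step 1 — total variance = trace(Sigma) = Σ λ_i = 50 + 48 + 37 = 135.

Step 2 — fraction explained by component i = λ_i / Σ λ:
  PC1: 50/135 = 0.3704
  PC2: 48/135 = 0.3556
  PC3: 37/135 = 0.2741

Step 3 — cumulative fraction after k components = (λ_1 + ... + λ_k) / Σ λ:
  k = 1: 50/135 = 0.3704
  k = 2: (50 + 48)/135 = 98/135 = 0.7259
  k = 3: (50 + 48 + 37)/135 = 135/135 = 1

Summary (fraction, with percent):

explained: PC1 0.3704 (37.04%), PC2 0.3556 (35.56%), PC3 0.2741 (27.41%);  cumulative: 0.3704, 0.7259, 1


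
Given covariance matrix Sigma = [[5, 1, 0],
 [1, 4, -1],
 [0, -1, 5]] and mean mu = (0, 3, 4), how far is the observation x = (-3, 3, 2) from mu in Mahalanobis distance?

Step 1 — centre the observation: (x - mu) = (-3, 0, -2).

Step 2 — invert Sigma (cofactor / det for 3×3, or solve directly):
  Sigma^{-1} = [[0.2111, -0.0556, -0.0111],
 [-0.0556, 0.2778, 0.0556],
 [-0.0111, 0.0556, 0.2111]].

Step 3 — form the quadratic (x - mu)^T · Sigma^{-1} · (x - mu):
  Sigma^{-1} · (x - mu) = (-0.6111, 0.0556, -0.3889).
  (x - mu)^T · [Sigma^{-1} · (x - mu)] = (-3)·(-0.6111) + (0)·(0.0556) + (-2)·(-0.3889) = 2.6111.

Step 4 — take square root: d = √(2.6111) ≈ 1.6159.

d(x, mu) = √(2.6111) ≈ 1.6159


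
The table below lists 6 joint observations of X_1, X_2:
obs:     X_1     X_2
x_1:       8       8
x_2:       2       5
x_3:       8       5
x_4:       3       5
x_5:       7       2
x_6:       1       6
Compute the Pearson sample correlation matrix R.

Step 1 — column means:
  mean(X_1) = (8 + 2 + 8 + 3 + 7 + 1) / 6 = 29/6 = 4.8333
  mean(X_2) = (8 + 5 + 5 + 5 + 2 + 6) / 6 = 31/6 = 5.1667

Step 2 — sample variances and covariances s[i,j] = (1/(n-1)) · Σ_k (x_{k,i} - mean_i) · (x_{k,j} - mean_j), with n-1 = 5:
  s[X_1,X_1] = ((3.1667)·(3.1667) + (-2.8333)·(-2.8333) + (3.1667)·(3.1667) + (-1.8333)·(-1.8333) + (2.1667)·(2.1667) + (-3.8333)·(-3.8333)) / 5 = 50.8333/5 = 10.1667
  s[X_1,X_2] = ((3.1667)·(2.8333) + (-2.8333)·(-0.1667) + (3.1667)·(-0.1667) + (-1.8333)·(-0.1667) + (2.1667)·(-3.1667) + (-3.8333)·(0.8333)) / 5 = -0.8333/5 = -0.1667
  s[X_2,X_2] = ((2.8333)·(2.8333) + (-0.1667)·(-0.1667) + (-0.1667)·(-0.1667) + (-0.1667)·(-0.1667) + (-3.1667)·(-3.1667) + (0.8333)·(0.8333)) / 5 = 18.8333/5 = 3.7667
  Sample standard deviations s_i = √(s[i,i]):
  s(X_1) = √(10.1667) = 3.1885
  s(X_2) = √(3.7667) = 1.9408

Step 3 — r_{ij} = s_{ij} / (s_i · s_j):
  r[X_1,X_1] = 1 (diagonal).
  r[X_1,X_2] = -0.1667 / (3.1885 · 1.9408) = -0.1667 / 6.1883 = -0.0269
  r[X_2,X_2] = 1 (diagonal).

R is symmetric with unit diagonal. Assembling:

R = [[1, -0.0269],
 [-0.0269, 1]]


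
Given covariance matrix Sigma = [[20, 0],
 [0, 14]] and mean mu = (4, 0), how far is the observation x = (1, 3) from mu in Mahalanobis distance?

Step 1 — centre the observation: (x - mu) = (-3, 3).

Step 2 — invert Sigma. det(Sigma) = 20·14 - (0)² = 280.
  Sigma^{-1} = (1/det) · [[d, -b], [-b, a]] = [[0.05, 0],
 [0, 0.0714]].

Step 3 — form the quadratic (x - mu)^T · Sigma^{-1} · (x - mu):
  Sigma^{-1} · (x - mu) = (-0.15, 0.2143).
  (x - mu)^T · [Sigma^{-1} · (x - mu)] = (-3)·(-0.15) + (3)·(0.2143) = 1.0929.

Step 4 — take square root: d = √(1.0929) ≈ 1.0454.

d(x, mu) = √(1.0929) ≈ 1.0454


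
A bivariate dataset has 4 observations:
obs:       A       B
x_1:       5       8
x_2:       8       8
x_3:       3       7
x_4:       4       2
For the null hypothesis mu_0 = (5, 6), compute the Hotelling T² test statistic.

Step 1 — sample mean vector:
  mean(A) = (5 + 8 + 3 + 4) / 4 = 20/4 = 5
  mean(B) = (8 + 8 + 7 + 2) / 4 = 25/4 = 6.25
  x̄ = (5, 6.25),  deviation x̄ - mu_0 = (5, 6.25) - (5, 6) = (0, 0.25).

Step 2 — sample covariance matrix, S[i,j] = (1/(n-1)) · Σ_k (x_{k,i} - mean_i) · (x_{k,j} - mean_j), divisor n-1 = 3:
  S[A,A] = ((0)·(0) + (3)·(3) + (-2)·(-2) + (-1)·(-1)) / 3 = 14/3 = 4.6667
  S[A,B] = ((0)·(1.75) + (3)·(1.75) + (-2)·(0.75) + (-1)·(-4.25)) / 3 = 8/3 = 2.6667
  S[B,B] = ((1.75)·(1.75) + (1.75)·(1.75) + (0.75)·(0.75) + (-4.25)·(-4.25)) / 3 = 24.75/3 = 8.25
  S = [[4.6667, 2.6667],
 [2.6667, 8.25]].

Step 3 — invert S. det(S) = 4.6667·8.25 - (2.6667)² = 31.3889.
  S^{-1} = (1/det) · [[d, -b], [-b, a]] = [[0.2628, -0.085],
 [-0.085, 0.1487]].

Step 4 — quadratic form (x̄ - mu_0)^T · S^{-1} · (x̄ - mu_0):
  S^{-1} · (x̄ - mu_0) = (-0.0212, 0.0372),
  (x̄ - mu_0)^T · [...] = (0)·(-0.0212) + (0.25)·(0.0372) = 0.0093.

Step 5 — scale by n: T² = 4 · 0.0093 = 0.0372.

T² ≈ 0.0372


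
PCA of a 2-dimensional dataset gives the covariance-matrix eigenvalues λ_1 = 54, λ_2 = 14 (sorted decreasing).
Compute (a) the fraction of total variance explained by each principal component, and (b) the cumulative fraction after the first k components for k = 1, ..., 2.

Step 1 — total variance = trace(Sigma) = Σ λ_i = 54 + 14 = 68.

Step 2 — fraction explained by component i = λ_i / Σ λ:
  PC1: 54/68 = 0.7941
  PC2: 14/68 = 0.2059

Step 3 — cumulative fraction after k components = (λ_1 + ... + λ_k) / Σ λ:
  k = 1: 54/68 = 0.7941
  k = 2: (54 + 14)/68 = 68/68 = 1

Summary (fraction, with percent):

explained: PC1 0.7941 (79.41%), PC2 0.2059 (20.59%);  cumulative: 0.7941, 1


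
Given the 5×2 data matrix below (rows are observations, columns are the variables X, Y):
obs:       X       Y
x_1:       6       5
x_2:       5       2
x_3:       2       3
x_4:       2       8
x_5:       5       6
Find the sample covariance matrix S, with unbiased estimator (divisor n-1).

Step 1 — column means:
  mean(X) = (6 + 5 + 2 + 2 + 5) / 5 = 20/5 = 4
  mean(Y) = (5 + 2 + 3 + 8 + 6) / 5 = 24/5 = 4.8

Step 2 — sample covariance S[i,j] = (1/(n-1)) · Σ_k (x_{k,i} - mean_i) · (x_{k,j} - mean_j), with n-1 = 4.
  S[X,X] = ((2)·(2) + (1)·(1) + (-2)·(-2) + (-2)·(-2) + (1)·(1)) / 4 = 14/4 = 3.5
  S[X,Y] = ((2)·(0.2) + (1)·(-2.8) + (-2)·(-1.8) + (-2)·(3.2) + (1)·(1.2)) / 4 = -4/4 = -1
  S[Y,Y] = ((0.2)·(0.2) + (-2.8)·(-2.8) + (-1.8)·(-1.8) + (3.2)·(3.2) + (1.2)·(1.2)) / 4 = 22.8/4 = 5.7

S is symmetric (S[j,i] = S[i,j]). Assembling:

S = [[3.5, -1],
 [-1, 5.7]]


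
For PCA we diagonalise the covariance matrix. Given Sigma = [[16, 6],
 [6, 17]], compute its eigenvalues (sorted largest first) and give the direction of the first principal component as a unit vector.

Step 1 — characteristic polynomial of 2×2 Sigma:
  det(Sigma - λI) = λ² - trace · λ + det = 0.
  trace = 16 + 17 = 33, det = 16·17 - (6)² = 236.
Step 2 — discriminant:
  Δ = trace² - 4·det = 1089 - 944 = 145.
Step 3 — eigenvalues:
  λ = (trace ± √Δ)/2 = (33 ± 12.0416)/2,
  λ_1 = 22.5208,  λ_2 = 10.4792.

Step 4 — unit eigenvector for λ_1: solve (Sigma - λ_1 I)v = 0. First row:
  (16 - 22.5208)·v_x + (6)·v_y = 0, i.e. (-6.5208)·v_x + (6)·v_y = 0,
  so v ∝ (b, λ_1 - a) = (6, 6.5208) = u.
  ||u|| = √((6)² + (6.5208)²) = √(78.5208) ≈ 8.8612,
  v_1 = u/||u|| ≈ (0.6771, 0.7359) (||v_1|| = 1).

λ_1 = 22.5208,  λ_2 = 10.4792;  v_1 ≈ (0.6771, 0.7359)
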